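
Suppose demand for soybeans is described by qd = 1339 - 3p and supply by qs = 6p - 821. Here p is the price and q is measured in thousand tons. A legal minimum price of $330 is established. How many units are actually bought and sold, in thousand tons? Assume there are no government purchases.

349

Without the control the market clears where 1339 - 3p = 6p - 821, i.e. p* = 240 and q* = 619.
Because the floor (330) lies above the market-clearing price, it is binding.
At p = 330: qd = 1339 - 3·330 = 349 and qs = 6·330 - 821 = 1159.
The quantity actually transacted is the short side, demand: 349.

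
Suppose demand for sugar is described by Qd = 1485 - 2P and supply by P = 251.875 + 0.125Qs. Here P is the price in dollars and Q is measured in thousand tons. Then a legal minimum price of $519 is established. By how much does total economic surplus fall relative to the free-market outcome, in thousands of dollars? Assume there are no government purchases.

Rearranging supply gives Qs = 8P - 2015. In a free market, 1485 - 2P = 8P - 2015 gives the equilibrium P* = 350, Q* = 785.
The floor of 519 is above the equilibrium price 350, so it binds.
At P = 519: Qd = 1485 - 2·519 = 447 and Qs = 8·519 - 2015 = 2137.
Quantity traded falls to 447. At Q = 447 the demand price is (1485 - 447)/2 = 519 and the supply price is (2015 + 447)/8 = 307.75.
Deadweight loss = ½ · (519 - 307.75) · (785 - 447) = ½ · 211.25 · 338 = 35701.25.

35701.25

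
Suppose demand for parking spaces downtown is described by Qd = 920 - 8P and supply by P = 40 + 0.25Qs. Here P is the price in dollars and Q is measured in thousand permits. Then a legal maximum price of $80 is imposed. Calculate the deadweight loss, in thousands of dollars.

300

Rearranging supply gives Qs = 4P - 160. In a free market, 920 - 8P = 4P - 160 gives the equilibrium P* = 90, Q* = 200.
Because the ceiling (80) lies below the market-clearing price, it is binding.
At P = 80: Qd = 920 - 8·80 = 280 and Qs = 4·80 - 160 = 160.
Quantity traded falls to 160. At Q = 160 the demand price is (920 - 160)/8 = 95 and the supply price is (160 + 160)/4 = 80.
Deadweight loss = ½ · (95 - 80) · (200 - 160) = ½ · 15 · 40 = 300.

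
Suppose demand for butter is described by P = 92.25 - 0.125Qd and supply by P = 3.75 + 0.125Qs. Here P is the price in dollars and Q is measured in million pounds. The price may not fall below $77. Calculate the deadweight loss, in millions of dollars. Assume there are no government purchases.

6728

Rearranging demand gives Qd = 738 - 8P; rearranging supply gives Qs = 8P - 30. Setting quantity demanded equal to quantity supplied, 738 - 8P = 8P - 30, gives P* = 48 and Q* = 354.
The floor of 77 is above the equilibrium price 48, so it binds.
At P = 77: Qd = 738 - 8·77 = 122 and Qs = 8·77 - 30 = 586.
Quantity traded falls to 122. At Q = 122 the demand price is (738 - 122)/8 = 77 and the supply price is (30 + 122)/8 = 19.
Deadweight loss = ½ · (77 - 19) · (354 - 122) = ½ · 58 · 232 = 6728.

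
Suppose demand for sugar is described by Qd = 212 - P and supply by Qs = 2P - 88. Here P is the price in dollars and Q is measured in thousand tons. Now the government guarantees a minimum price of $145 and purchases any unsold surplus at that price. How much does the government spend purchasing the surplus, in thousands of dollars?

19575

Equilibrium: 212 - P = 2P - 88, so 300 = 3P and P* = 100, Q* = 112.
Since 145 > 100, the floor is binding.
At P = 145: Qd = 212 - 145 = 67 and Qs = 2·145 - 88 = 202.
Surplus = Qs - Qd = 135.
Government expenditure = surplus × support price = 135 × 145 = 19575.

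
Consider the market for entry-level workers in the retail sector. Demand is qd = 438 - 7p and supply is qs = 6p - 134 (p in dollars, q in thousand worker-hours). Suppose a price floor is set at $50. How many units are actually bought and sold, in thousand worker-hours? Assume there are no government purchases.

88

Setting quantity demanded equal to quantity supplied, 438 - 7p = 6p - 134, gives p* = 44 and q* = 130.
Because the floor (50) lies above the market-clearing price, it is binding.
At p = 50: qd = 438 - 7·50 = 88 and qs = 6·50 - 134 = 166.
The quantity actually transacted is the short side, demand: 88.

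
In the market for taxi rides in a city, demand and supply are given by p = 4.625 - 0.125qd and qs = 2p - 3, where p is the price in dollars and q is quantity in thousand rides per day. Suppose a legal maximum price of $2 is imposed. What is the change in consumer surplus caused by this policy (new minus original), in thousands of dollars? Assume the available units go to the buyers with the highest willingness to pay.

Rearranging demand gives qd = 37 - 8p. Setting quantity demanded equal to quantity supplied, 37 - 8p = 2p - 3, gives p* = 4 and q* = 5.
Because the ceiling (2) lies below the market-clearing price, it is binding.
At p = 2: qd = 37 - 8·2 = 21 and qs = 2·2 - 3 = 1.
Consumer surplus without the control is ½ · (4.625 - 4) · 5 = 1.5625.
With the ceiling, 1 units are sold at 2 (assume they go to the highest-value buyers). The demand price at q = 1 is 4.5, so CS = ½ · [(4.625 - 2) + (4.5 - 2)] · 1 = 2.5625.
Change in consumer surplus = 2.5625 - 1.5625 = 1.

1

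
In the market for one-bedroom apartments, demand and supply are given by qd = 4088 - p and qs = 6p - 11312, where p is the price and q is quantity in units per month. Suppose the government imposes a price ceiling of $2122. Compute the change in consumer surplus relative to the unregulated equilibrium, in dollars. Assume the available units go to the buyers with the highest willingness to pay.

1248

Without the control the market clears where 4088 - p = 6p - 11312, i.e. p* = 2200 and q* = 1888.
Because the ceiling (2122) lies below the market-clearing price, it is binding.
At p = 2122: qd = 4088 - 2122 = 1966 and qs = 6·2122 - 11312 = 1420.
Consumer surplus without the control is ½ · (4088 - 2200) · 1888 = 1782272.
With the ceiling, 1420 units are sold at 2122 (assume they go to the highest-value buyers). The demand price at q = 1420 is 2668, so CS = ½ · [(4088 - 2122) + (2668 - 2122)] · 1420 = 1783520.
Change in consumer surplus = 1783520 - 1782272 = 1248.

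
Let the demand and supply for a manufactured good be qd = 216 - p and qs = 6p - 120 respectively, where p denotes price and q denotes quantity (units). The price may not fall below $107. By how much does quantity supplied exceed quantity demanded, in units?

In a free market, 216 - p = 6p - 120 gives the equilibrium p* = 48, q* = 168.
Because the floor (107) lies above the market-clearing price, it is binding.
At p = 107: qd = 216 - 107 = 109 and qs = 6·107 - 120 = 522.
Surplus = qs - qd = 522 - 109 = 413.

413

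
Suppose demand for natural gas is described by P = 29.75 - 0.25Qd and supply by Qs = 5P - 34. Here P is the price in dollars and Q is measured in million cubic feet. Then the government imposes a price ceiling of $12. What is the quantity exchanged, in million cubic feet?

Rearranging demand gives Qd = 119 - 4P. Without the control the market clears where 119 - 4P = 5P - 34, i.e. P* = 17 and Q* = 51.
Because the ceiling (12) lies below the market-clearing price, it is binding.
At P = 12: Qd = 119 - 4·12 = 71 and Qs = 5·12 - 34 = 26.
The quantity actually transacted is the short side, supply: 26.

26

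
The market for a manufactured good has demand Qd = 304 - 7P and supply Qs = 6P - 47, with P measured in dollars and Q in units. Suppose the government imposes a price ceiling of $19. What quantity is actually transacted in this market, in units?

67

Setting quantity demanded equal to quantity supplied, 304 - 7P = 6P - 47, gives P* = 27 and Q* = 115.
The ceiling of 19 is below the equilibrium price 27, so it binds.
At P = 19: Qd = 304 - 7·19 = 171 and Qs = 6·19 - 47 = 67.
The quantity actually transacted is the short side, supply: 67.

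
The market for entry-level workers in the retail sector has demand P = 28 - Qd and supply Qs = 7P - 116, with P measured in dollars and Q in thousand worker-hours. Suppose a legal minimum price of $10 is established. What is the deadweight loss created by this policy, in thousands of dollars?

Rearranging demand gives Qd = 28 - P. Setting quantity demanded equal to quantity supplied, 28 - P = 7P - 116, gives P* = 18 and Q* = 10.
Since 10 is below P* = 18, the floor does not bind and the free-market outcome prevails.
Since the control does not bind, no trades are prevented and deadweight loss is zero.

0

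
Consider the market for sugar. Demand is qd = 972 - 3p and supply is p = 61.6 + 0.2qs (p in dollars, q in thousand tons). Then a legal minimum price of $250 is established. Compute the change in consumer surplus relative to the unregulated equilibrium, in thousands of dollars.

-32130

Rearranging supply gives qs = 5p - 308. Equilibrium: 972 - 3p = 5p - 308, so 1280 = 8p and p* = 160, q* = 492.
The floor of 250 is above the equilibrium price 160, so it binds.
At p = 250: qd = 972 - 3·250 = 222 and qs = 5·250 - 308 = 942.
Consumer surplus without the control is ½ · (324 - 160) · 492 = 40344.
With the floor, consumers buy 222 units at 250, so CS = ½ · (324 - 250) · 222 = 8214.
Change in consumer surplus = 8214 - 40344 = -32130.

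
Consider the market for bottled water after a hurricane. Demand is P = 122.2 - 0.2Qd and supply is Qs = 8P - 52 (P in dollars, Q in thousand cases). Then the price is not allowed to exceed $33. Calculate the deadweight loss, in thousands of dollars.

3369.6

Rearranging demand gives Qd = 611 - 5P. In a free market, 611 - 5P = 8P - 52 gives the equilibrium P* = 51, Q* = 356.
Because the ceiling (33) lies below the market-clearing price, it is binding.
At P = 33: Qd = 611 - 5·33 = 446 and Qs = 8·33 - 52 = 212.
Quantity traded falls to 212. At Q = 212 the demand price is (611 - 212)/5 = 79.8 and the supply price is (52 + 212)/8 = 33.
Deadweight loss = ½ · (79.8 - 33) · (356 - 212) = ½ · 46.8 · 144 = 3369.6.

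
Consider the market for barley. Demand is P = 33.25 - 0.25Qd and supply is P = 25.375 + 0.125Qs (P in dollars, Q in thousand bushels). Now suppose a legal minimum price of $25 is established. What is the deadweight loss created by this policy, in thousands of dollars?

Rearranging demand gives Qd = 133 - 4P; rearranging supply gives Qs = 8P - 203. Without the control the market clears where 133 - 4P = 8P - 203, i.e. P* = 28 and Q* = 21.
Since 25 is below P* = 28, the floor does not bind and the free-market outcome prevails.
Since the control does not bind, no trades are prevented and deadweight loss is zero.

0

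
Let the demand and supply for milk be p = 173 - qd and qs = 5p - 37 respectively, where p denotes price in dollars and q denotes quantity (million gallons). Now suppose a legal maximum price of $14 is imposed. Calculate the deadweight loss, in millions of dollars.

Rearranging demand gives qd = 173 - p. Equilibrium: 173 - p = 5p - 37, so 210 = 6p and p* = 35, q* = 138.
The ceiling of 14 is below the equilibrium price 35, so it binds.
At p = 14: qd = 173 - 14 = 159 and qs = 5·14 - 37 = 33.
Quantity traded falls to 33. At q = 33 the demand price is 173 - 33 = 140 and the supply price is (37 + 33)/5 = 14.
Deadweight loss = ½ · (140 - 14) · (138 - 33) = ½ · 126 · 105 = 6615.

6615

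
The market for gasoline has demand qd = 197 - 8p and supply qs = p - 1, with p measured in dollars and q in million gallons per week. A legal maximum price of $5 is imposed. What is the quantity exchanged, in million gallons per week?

Setting quantity demanded equal to quantity supplied, 197 - 8p = p - 1, gives p* = 22 and q* = 21.
Because the ceiling (5) lies below the market-clearing price, it is binding.
At p = 5: qd = 197 - 8·5 = 157 and qs = 5 - 1 = 4.
The quantity actually transacted is the short side, supply: 4.

4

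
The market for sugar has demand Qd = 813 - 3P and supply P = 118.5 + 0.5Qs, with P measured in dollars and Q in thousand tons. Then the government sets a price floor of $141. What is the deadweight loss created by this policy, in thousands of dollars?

0

Rearranging supply gives Qs = 2P - 237. Equilibrium: 813 - 3P = 2P - 237, so 1050 = 5P and P* = 210, Q* = 183.
The floor of 141 is below the equilibrium price 210, so it is not binding; the market clears at P* = 210, Q* = 183.
Since the control does not bind, no trades are prevented and deadweight loss is zero.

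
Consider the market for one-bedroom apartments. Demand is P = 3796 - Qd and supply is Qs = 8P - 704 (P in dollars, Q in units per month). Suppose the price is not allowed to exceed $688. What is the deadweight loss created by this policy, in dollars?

0

Rearranging demand gives Qd = 3796 - P. Without the control the market clears where 3796 - P = 8P - 704, i.e. P* = 500 and Q* = 3296.
The ceiling of 688 is above the equilibrium price 500, so it is not binding; the market clears at P* = 500, Q* = 3296.
Since the control does not bind, no trades are prevented and deadweight loss is zero.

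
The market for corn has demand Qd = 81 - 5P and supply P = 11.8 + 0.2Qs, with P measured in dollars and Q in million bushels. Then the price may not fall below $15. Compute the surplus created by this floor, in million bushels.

Rearranging supply gives Qs = 5P - 59. In a free market, 81 - 5P = 5P - 59 gives the equilibrium P* = 14, Q* = 11.
The floor of 15 is above the equilibrium price 14, so it binds.
At P = 15: Qd = 81 - 5·15 = 6 and Qs = 5·15 - 59 = 16.
Surplus = Qs - Qd = 16 - 6 = 10.

10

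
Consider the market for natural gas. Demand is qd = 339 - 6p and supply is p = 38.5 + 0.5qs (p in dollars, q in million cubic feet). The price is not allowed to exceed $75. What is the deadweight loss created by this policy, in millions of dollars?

0

Rearranging supply gives qs = 2p - 77. Without the control the market clears where 339 - 6p = 2p - 77, i.e. p* = 52 and q* = 27.
The ceiling of 75 is above the equilibrium price 52, so it is not binding; the market clears at p* = 52, q* = 27.
Since the control does not bind, no trades are prevented and deadweight loss is zero.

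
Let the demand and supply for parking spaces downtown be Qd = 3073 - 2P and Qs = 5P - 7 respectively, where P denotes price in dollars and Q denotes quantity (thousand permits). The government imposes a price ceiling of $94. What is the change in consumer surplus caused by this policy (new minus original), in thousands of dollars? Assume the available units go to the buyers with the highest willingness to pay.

In a free market, 3073 - 2P = 5P - 7 gives the equilibrium P* = 440, Q* = 2193.
The ceiling of 94 is below the equilibrium price 440, so it binds.
At P = 94: Qd = 3073 - 2·94 = 2885 and Qs = 5·94 - 7 = 463.
Consumer surplus without the control is ½ · (1536.5 - 440) · 2193 = 1202312.25.
With the ceiling, 463 units are sold at 94 (assume they go to the highest-value buyers). The demand price at Q = 463 is 1305, so CS = ½ · [(1536.5 - 94) + (1305 - 94)] · 463 = 614285.25.
Change in consumer surplus = 614285.25 - 1202312.25 = -588027.

-588027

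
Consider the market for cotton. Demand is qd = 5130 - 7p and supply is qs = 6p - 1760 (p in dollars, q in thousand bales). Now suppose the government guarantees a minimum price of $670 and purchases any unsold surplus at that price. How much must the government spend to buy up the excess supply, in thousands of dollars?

Without the control the market clears where 5130 - 7p = 6p - 1760, i.e. p* = 530 and q* = 1420.
The floor of 670 is above the equilibrium price 530, so it binds.
At p = 670: qd = 5130 - 7·670 = 440 and qs = 6·670 - 1760 = 2260.
Surplus = qs - qd = 1820.
Government expenditure = surplus × support price = 1820 × 670 = 1219400.

1219400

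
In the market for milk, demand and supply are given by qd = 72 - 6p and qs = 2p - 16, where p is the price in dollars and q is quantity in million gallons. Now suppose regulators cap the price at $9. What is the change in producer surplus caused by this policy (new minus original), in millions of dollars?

-8

Setting quantity demanded equal to quantity supplied, 72 - 6p = 2p - 16, gives p* = 11 and q* = 6.
Because the ceiling (9) lies below the market-clearing price, it is binding.
At p = 9: qd = 72 - 6·9 = 18 and qs = 2·9 - 16 = 2.
Producer surplus without the control is ½ · (11 - 8) · 6 = 9.
With the ceiling, producers sell 2 units at 9, so PS = ½ · (9 - 8) · 2 = 1.
Change in producer surplus = 1 - 9 = -8.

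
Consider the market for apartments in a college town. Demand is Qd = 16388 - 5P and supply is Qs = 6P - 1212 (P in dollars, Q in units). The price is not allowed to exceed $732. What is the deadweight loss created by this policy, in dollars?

In a free market, 16388 - 5P = 6P - 1212 gives the equilibrium P* = 1600, Q* = 8388.
Because the ceiling (732) lies below the market-clearing price, it is binding.
At P = 732: Qd = 16388 - 5·732 = 12728 and Qs = 6·732 - 1212 = 3180.
Quantity traded falls to 3180. At Q = 3180 the demand price is (16388 - 3180)/5 = 2641.6 and the supply price is (1212 + 3180)/6 = 732.
Deadweight loss = ½ · (2641.6 - 732) · (8388 - 3180) = ½ · 1909.6 · 5208 = 4972598.4.

4972598.4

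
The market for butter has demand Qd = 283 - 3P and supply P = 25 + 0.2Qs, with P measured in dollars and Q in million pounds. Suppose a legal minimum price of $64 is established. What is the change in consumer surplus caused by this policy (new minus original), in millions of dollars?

Rearranging supply gives Qs = 5P - 125. Without the control the market clears where 283 - 3P = 5P - 125, i.e. P* = 51 and Q* = 130.
The floor of 64 is above the equilibrium price 51, so it binds.
At P = 64: Qd = 283 - 3·64 = 91 and Qs = 5·64 - 125 = 195.
Consumer surplus without the control is ½ · (283/3 - 51) · 130 = 8450/3.
With the floor, consumers buy 91 units at 64, so CS = ½ · (283/3 - 64) · 91 = 8281/6.
Change in consumer surplus = 8281/6 - 8450/3 = -1436.5.

-1436.5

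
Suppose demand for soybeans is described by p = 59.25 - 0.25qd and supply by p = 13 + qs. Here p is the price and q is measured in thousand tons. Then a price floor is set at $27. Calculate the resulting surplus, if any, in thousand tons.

0

Rearranging demand gives qd = 237 - 4p; rearranging supply gives qs = p - 13. Setting quantity demanded equal to quantity supplied, 237 - 4p = p - 13, gives p* = 50 and q* = 37.
The floor of 27 is below the equilibrium price 50, so it is not binding; the market clears at p* = 50, q* = 37.
Since the control does not bind, there is no surplus.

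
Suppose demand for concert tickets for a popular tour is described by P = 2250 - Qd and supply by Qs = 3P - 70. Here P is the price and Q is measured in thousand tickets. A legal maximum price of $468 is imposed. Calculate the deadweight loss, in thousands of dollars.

Rearranging demand gives Qd = 2250 - P. Without the control the market clears where 2250 - P = 3P - 70, i.e. P* = 580 and Q* = 1670.
Because the ceiling (468) lies below the market-clearing price, it is binding.
At P = 468: Qd = 2250 - 468 = 1782 and Qs = 3·468 - 70 = 1334.
Quantity traded falls to 1334. At Q = 1334 the demand price is 2250 - 1334 = 916 and the supply price is (70 + 1334)/3 = 468.
Deadweight loss = ½ · (916 - 468) · (1670 - 1334) = ½ · 448 · 336 = 75264.

75264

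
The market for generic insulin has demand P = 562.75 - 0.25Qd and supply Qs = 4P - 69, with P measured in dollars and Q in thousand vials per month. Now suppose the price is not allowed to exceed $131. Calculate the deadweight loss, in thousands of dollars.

Rearranging demand gives Qd = 2251 - 4P. Setting quantity demanded equal to quantity supplied, 2251 - 4P = 4P - 69, gives P* = 290 and Q* = 1091.
The ceiling of 131 is below the equilibrium price 290, so it binds.
At P = 131: Qd = 2251 - 4·131 = 1727 and Qs = 4·131 - 69 = 455.
Quantity traded falls to 455. At Q = 455 the demand price is (2251 - 455)/4 = 449 and the supply price is (69 + 455)/4 = 131.
Deadweight loss = ½ · (449 - 131) · (1091 - 455) = ½ · 318 · 636 = 101124.

101124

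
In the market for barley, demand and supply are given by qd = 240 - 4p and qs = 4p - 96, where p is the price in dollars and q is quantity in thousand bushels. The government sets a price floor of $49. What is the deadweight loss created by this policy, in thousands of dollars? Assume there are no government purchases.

196

Equilibrium: 240 - 4p = 4p - 96, so 336 = 8p and p* = 42, q* = 72.
Since 49 > 42, the floor is binding.
At p = 49: qd = 240 - 4·49 = 44 and qs = 4·49 - 96 = 100.
Quantity traded falls to 44. At q = 44 the demand price is (240 - 44)/4 = 49 and the supply price is (96 + 44)/4 = 35.
Deadweight loss = ½ · (49 - 35) · (72 - 44) = ½ · 14 · 28 = 196.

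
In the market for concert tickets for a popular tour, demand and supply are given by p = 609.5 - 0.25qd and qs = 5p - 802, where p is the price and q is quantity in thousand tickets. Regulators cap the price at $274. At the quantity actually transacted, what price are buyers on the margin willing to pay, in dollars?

Rearranging demand gives qd = 2438 - 4p. Without the control the market clears where 2438 - 4p = 5p - 802, i.e. p* = 360 and q* = 998.
Because the ceiling (274) lies below the market-clearing price, it is binding.
At p = 274: qd = 2438 - 4·274 = 1342 and qs = 5·274 - 802 = 568.
Only 568 units reach the market. On the demand curve, the marginal buyer's willingness to pay at q = 568 is (2438 - 568)/4 = 467.5.

467.5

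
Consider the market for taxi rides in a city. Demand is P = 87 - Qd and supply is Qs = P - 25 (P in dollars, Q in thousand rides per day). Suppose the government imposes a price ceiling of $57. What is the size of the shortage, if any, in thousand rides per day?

0

Rearranging demand gives Qd = 87 - P. Setting quantity demanded equal to quantity supplied, 87 - P = P - 25, gives P* = 56 and Q* = 31.
The ceiling of 57 is above the equilibrium price 56, so it is not binding; the market clears at P* = 56, Q* = 31.
Since the control does not bind, there is no shortage.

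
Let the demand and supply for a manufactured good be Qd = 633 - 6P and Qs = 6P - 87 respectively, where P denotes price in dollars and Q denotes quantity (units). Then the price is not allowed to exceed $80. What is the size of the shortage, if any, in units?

0

Setting quantity demanded equal to quantity supplied, 633 - 6P = 6P - 87, gives P* = 60 and Q* = 273.
The ceiling of 80 is above the equilibrium price 60, so it is not binding; the market clears at P* = 60, Q* = 273.
Since the control does not bind, there is no shortage.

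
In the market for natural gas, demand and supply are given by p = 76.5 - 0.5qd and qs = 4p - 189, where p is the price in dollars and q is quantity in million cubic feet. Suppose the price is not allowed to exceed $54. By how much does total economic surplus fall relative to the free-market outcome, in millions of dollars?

54

Rearranging demand gives qd = 153 - 2p. Equilibrium: 153 - 2p = 4p - 189, so 342 = 6p and p* = 57, q* = 39.
The ceiling of 54 is below the equilibrium price 57, so it binds.
At p = 54: qd = 153 - 2·54 = 45 and qs = 4·54 - 189 = 27.
Quantity traded falls to 27. At q = 27 the demand price is (153 - 27)/2 = 63 and the supply price is (189 + 27)/4 = 54.
Deadweight loss = ½ · (63 - 54) · (39 - 27) = ½ · 9 · 12 = 54.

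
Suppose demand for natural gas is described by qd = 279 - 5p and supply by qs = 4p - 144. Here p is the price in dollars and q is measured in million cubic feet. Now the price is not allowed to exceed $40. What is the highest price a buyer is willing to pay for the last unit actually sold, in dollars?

52.6

Without the control the market clears where 279 - 5p = 4p - 144, i.e. p* = 47 and q* = 44.
The ceiling of 40 is below the equilibrium price 47, so it binds.
At p = 40: qd = 279 - 5·40 = 79 and qs = 4·40 - 144 = 16.
Only 16 units reach the market. On the demand curve, the marginal buyer's willingness to pay at q = 16 is (279 - 16)/5 = 52.6.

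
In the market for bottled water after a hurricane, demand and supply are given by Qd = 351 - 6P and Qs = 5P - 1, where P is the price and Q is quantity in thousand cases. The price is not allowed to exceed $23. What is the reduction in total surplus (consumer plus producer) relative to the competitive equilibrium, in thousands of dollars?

Setting quantity demanded equal to quantity supplied, 351 - 6P = 5P - 1, gives P* = 32 and Q* = 159.
Because the ceiling (23) lies below the market-clearing price, it is binding.
At P = 23: Qd = 351 - 6·23 = 213 and Qs = 5·23 - 1 = 114.
Quantity traded falls to 114. At Q = 114 the demand price is (351 - 114)/6 = 39.5 and the supply price is (1 + 114)/5 = 23.
Deadweight loss = ½ · (39.5 - 23) · (159 - 114) = ½ · 16.5 · 45 = 371.25.

371.25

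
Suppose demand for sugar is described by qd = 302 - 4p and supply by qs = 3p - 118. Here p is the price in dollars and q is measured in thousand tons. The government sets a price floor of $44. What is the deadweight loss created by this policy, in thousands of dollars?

Equilibrium: 302 - 4p = 3p - 118, so 420 = 7p and p* = 60, q* = 62.
Since 44 is below p* = 60, the floor does not bind and the free-market outcome prevails.
Since the control does not bind, no trades are prevented and deadweight loss is zero.

0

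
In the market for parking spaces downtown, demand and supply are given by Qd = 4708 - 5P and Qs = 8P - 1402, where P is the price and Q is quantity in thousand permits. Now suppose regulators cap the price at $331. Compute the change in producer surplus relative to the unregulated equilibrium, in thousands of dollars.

Setting quantity demanded equal to quantity supplied, 4708 - 5P = 8P - 1402, gives P* = 470 and Q* = 2358.
Because the ceiling (331) lies below the market-clearing price, it is binding.
At P = 331: Qd = 4708 - 5·331 = 3053 and Qs = 8·331 - 1402 = 1246.
Producer surplus without the control is ½ · (470 - 175.25) · 2358 = 347510.25.
With the ceiling, producers sell 1246 units at 331, so PS = ½ · (331 - 175.25) · 1246 = 97032.25.
Change in producer surplus = 97032.25 - 347510.25 = -250478.

-250478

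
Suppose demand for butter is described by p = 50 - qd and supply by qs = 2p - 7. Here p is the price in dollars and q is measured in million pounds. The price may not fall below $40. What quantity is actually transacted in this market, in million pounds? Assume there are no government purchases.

Rearranging demand gives qd = 50 - p. Without the control the market clears where 50 - p = 2p - 7, i.e. p* = 19 and q* = 31.
The floor of 40 is above the equilibrium price 19, so it binds.
At p = 40: qd = 50 - 40 = 10 and qs = 2·40 - 7 = 73.
The quantity actually transacted is the short side, demand: 10.

10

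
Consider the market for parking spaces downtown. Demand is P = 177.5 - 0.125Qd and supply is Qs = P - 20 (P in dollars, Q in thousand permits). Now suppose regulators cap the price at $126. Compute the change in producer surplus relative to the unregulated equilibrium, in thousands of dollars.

-4182

Rearranging demand gives Qd = 1420 - 8P. Setting quantity demanded equal to quantity supplied, 1420 - 8P = P - 20, gives P* = 160 and Q* = 140.
Because the ceiling (126) lies below the market-clearing price, it is binding.
At P = 126: Qd = 1420 - 8·126 = 412 and Qs = 126 - 20 = 106.
Producer surplus without the control is ½ · (160 - 20) · 140 = 9800.
With the ceiling, producers sell 106 units at 126, so PS = ½ · (126 - 20) · 106 = 5618.
Change in producer surplus = 5618 - 9800 = -4182.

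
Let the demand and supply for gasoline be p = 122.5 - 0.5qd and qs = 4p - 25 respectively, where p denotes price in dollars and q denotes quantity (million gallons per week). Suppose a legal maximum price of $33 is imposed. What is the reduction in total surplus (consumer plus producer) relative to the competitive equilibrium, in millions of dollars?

Rearranging demand gives qd = 245 - 2p. Without the control the market clears where 245 - 2p = 4p - 25, i.e. p* = 45 and q* = 155.
Since 33 < 45, the ceiling is binding.
At p = 33: qd = 245 - 2·33 = 179 and qs = 4·33 - 25 = 107.
Quantity traded falls to 107. At q = 107 the demand price is (245 - 107)/2 = 69 and the supply price is (25 + 107)/4 = 33.
Deadweight loss = ½ · (69 - 33) · (155 - 107) = ½ · 36 · 48 = 864.

864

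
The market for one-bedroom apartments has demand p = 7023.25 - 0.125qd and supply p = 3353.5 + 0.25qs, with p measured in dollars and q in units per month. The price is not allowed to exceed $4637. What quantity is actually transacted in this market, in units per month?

5134

Rearranging demand gives qd = 56186 - 8p; rearranging supply gives qs = 4p - 13414. Without the control the market clears where 56186 - 8p = 4p - 13414, i.e. p* = 5800 and q* = 9786.
The ceiling of 4637 is below the equilibrium price 5800, so it binds.
At p = 4637: qd = 56186 - 8·4637 = 19090 and qs = 4·4637 - 13414 = 5134.
The quantity actually transacted is the short side, supply: 5134.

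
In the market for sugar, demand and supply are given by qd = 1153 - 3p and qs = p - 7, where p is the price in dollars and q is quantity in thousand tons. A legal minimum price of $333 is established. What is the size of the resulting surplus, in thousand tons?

In a free market, 1153 - 3p = p - 7 gives the equilibrium p* = 290, q* = 283.
Since 333 > 290, the floor is binding.
At p = 333: qd = 1153 - 3·333 = 154 and qs = 333 - 7 = 326.
Surplus = qs - qd = 326 - 154 = 172.

172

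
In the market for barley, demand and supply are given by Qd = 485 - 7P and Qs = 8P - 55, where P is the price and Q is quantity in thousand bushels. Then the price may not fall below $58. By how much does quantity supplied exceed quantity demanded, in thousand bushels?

Equilibrium: 485 - 7P = 8P - 55, so 540 = 15P and P* = 36, Q* = 233.
Since 58 > 36, the floor is binding.
At P = 58: Qd = 485 - 7·58 = 79 and Qs = 8·58 - 55 = 409.
Surplus = Qs - Qd = 409 - 79 = 330.

330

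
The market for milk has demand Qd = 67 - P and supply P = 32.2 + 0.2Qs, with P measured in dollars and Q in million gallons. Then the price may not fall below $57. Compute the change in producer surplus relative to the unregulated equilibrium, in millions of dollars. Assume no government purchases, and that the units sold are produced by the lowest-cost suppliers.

153.9

Rearranging supply gives Qs = 5P - 161. Setting quantity demanded equal to quantity supplied, 67 - P = 5P - 161, gives P* = 38 and Q* = 29.
The floor of 57 is above the equilibrium price 38, so it binds.
At P = 57: Qd = 67 - 57 = 10 and Qs = 5·57 - 161 = 124.
Producer surplus without the control is ½ · (38 - 32.2) · 29 = 84.1.
With the floor, 10 units are sold at 57. The supply price at Q = 10 is 34.2, so PS = ½ · [(57 - 32.2) + (57 - 34.2)] · 10 = 238.
Change in producer surplus = 238 - 84.1 = 153.9.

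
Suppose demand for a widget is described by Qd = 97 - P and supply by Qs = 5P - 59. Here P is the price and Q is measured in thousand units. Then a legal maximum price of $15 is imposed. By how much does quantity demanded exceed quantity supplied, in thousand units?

Equilibrium: 97 - P = 5P - 59, so 156 = 6P and P* = 26, Q* = 71.
Since 15 < 26, the ceiling is binding.
At P = 15: Qd = 97 - 15 = 82 and Qs = 5·15 - 59 = 16.
Shortage = Qd - Qs = 82 - 16 = 66.

66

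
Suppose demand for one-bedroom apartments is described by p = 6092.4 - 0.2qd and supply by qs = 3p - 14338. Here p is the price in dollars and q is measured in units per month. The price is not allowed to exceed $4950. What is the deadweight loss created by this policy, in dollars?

1014000

Rearranging demand gives qd = 30462 - 5p. Without the control the market clears where 30462 - 5p = 3p - 14338, i.e. p* = 5600 and q* = 2462.
The ceiling of 4950 is below the equilibrium price 5600, so it binds.
At p = 4950: qd = 30462 - 5·4950 = 5712 and qs = 3·4950 - 14338 = 512.
Quantity traded falls to 512. At q = 512 the demand price is (30462 - 512)/5 = 5990 and the supply price is (14338 + 512)/3 = 4950.
Deadweight loss = ½ · (5990 - 4950) · (2462 - 512) = ½ · 1040 · 1950 = 1014000.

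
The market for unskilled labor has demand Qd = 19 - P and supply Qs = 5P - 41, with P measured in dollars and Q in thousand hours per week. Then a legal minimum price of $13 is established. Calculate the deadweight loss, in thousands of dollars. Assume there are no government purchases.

5.4

In a free market, 19 - P = 5P - 41 gives the equilibrium P* = 10, Q* = 9.
Because the floor (13) lies above the market-clearing price, it is binding.
At P = 13: Qd = 19 - 13 = 6 and Qs = 5·13 - 41 = 24.
Quantity traded falls to 6. At Q = 6 the demand price is 19 - 6 = 13 and the supply price is (41 + 6)/5 = 9.4.
Deadweight loss = ½ · (13 - 9.4) · (9 - 6) = ½ · 3.6 · 3 = 5.4.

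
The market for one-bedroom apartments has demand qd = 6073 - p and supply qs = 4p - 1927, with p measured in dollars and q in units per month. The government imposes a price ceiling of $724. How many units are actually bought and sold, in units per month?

969

Without the control the market clears where 6073 - p = 4p - 1927, i.e. p* = 1600 and q* = 4473.
The ceiling of 724 is below the equilibrium price 1600, so it binds.
At p = 724: qd = 6073 - 724 = 5349 and qs = 4·724 - 1927 = 969.
The quantity actually transacted is the short side, supply: 969.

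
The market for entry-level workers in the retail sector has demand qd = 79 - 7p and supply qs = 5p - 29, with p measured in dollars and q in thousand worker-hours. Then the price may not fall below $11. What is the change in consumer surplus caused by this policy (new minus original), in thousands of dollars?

Equilibrium: 79 - 7p = 5p - 29, so 108 = 12p and p* = 9, q* = 16.
Since 11 > 9, the floor is binding.
At p = 11: qd = 79 - 7·11 = 2 and qs = 5·11 - 29 = 26.
Consumer surplus without the control is ½ · (79/7 - 9) · 16 = 128/7.
With the floor, consumers buy 2 units at 11, so CS = ½ · (79/7 - 11) · 2 = 2/7.
Change in consumer surplus = 2/7 - 128/7 = -18.

-18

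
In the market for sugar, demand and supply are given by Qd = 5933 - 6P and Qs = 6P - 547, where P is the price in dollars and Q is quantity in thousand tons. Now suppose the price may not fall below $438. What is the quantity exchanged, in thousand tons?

Without the control the market clears where 5933 - 6P = 6P - 547, i.e. P* = 540 and Q* = 2693.
Since 438 is below P* = 540, the floor does not bind and the free-market outcome prevails.

2693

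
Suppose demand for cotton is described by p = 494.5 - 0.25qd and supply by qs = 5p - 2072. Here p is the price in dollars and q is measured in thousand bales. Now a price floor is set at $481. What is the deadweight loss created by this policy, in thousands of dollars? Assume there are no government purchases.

3459.6

Rearranging demand gives qd = 1978 - 4p. Setting quantity demanded equal to quantity supplied, 1978 - 4p = 5p - 2072, gives p* = 450 and q* = 178.
Since 481 > 450, the floor is binding.
At p = 481: qd = 1978 - 4·481 = 54 and qs = 5·481 - 2072 = 333.
Quantity traded falls to 54. At q = 54 the demand price is (1978 - 54)/4 = 481 and the supply price is (2072 + 54)/5 = 425.2.
Deadweight loss = ½ · (481 - 425.2) · (178 - 54) = ½ · 55.8 · 124 = 3459.6.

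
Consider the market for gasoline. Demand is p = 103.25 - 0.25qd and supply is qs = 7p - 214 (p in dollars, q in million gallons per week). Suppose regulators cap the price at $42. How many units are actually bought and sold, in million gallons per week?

Rearranging demand gives qd = 413 - 4p. In a free market, 413 - 4p = 7p - 214 gives the equilibrium p* = 57, q* = 185.
Since 42 < 57, the ceiling is binding.
At p = 42: qd = 413 - 4·42 = 245 and qs = 7·42 - 214 = 80.
The quantity actually transacted is the short side, supply: 80.

80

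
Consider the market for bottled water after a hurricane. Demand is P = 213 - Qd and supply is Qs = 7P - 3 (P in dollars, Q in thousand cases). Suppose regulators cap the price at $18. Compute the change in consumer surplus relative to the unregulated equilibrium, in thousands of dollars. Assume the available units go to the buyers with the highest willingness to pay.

Rearranging demand gives Qd = 213 - P. Equilibrium: 213 - P = 7P - 3, so 216 = 8P and P* = 27, Q* = 186.
The ceiling of 18 is below the equilibrium price 27, so it binds.
At P = 18: Qd = 213 - 18 = 195 and Qs = 7·18 - 3 = 123.
Consumer surplus without the control is ½ · (213 - 27) · 186 = 17298.
With the ceiling, 123 units are sold at 18 (assume they go to the highest-value buyers). The demand price at Q = 123 is 90, so CS = ½ · [(213 - 18) + (90 - 18)] · 123 = 16420.5.
Change in consumer surplus = 16420.5 - 17298 = -877.5.

-877.5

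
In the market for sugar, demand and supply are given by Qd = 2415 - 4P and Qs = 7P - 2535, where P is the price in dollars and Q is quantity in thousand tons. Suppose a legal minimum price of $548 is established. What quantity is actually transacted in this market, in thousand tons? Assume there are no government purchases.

223

Setting quantity demanded equal to quantity supplied, 2415 - 4P = 7P - 2535, gives P* = 450 and Q* = 615.
The floor of 548 is above the equilibrium price 450, so it binds.
At P = 548: Qd = 2415 - 4·548 = 223 and Qs = 7·548 - 2535 = 1301.
The quantity actually transacted is the short side, demand: 223.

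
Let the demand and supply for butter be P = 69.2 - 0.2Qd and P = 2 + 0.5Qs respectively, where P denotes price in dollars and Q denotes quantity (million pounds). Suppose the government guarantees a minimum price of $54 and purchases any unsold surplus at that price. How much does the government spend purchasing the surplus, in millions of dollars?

Rearranging demand gives Qd = 346 - 5P; rearranging supply gives Qs = 2P - 4. Equilibrium: 346 - 5P = 2P - 4, so 350 = 7P and P* = 50, Q* = 96.
Because the floor (54) lies above the market-clearing price, it is binding.
At P = 54: Qd = 346 - 5·54 = 76 and Qs = 2·54 - 4 = 104.
Surplus = Qs - Qd = 28.
Government expenditure = surplus × support price = 28 × 54 = 1512.

1512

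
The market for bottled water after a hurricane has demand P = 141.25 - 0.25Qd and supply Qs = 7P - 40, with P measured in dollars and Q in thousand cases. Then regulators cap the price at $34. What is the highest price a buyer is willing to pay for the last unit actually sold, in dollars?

91.75

Rearranging demand gives Qd = 565 - 4P. Equilibrium: 565 - 4P = 7P - 40, so 605 = 11P and P* = 55, Q* = 345.
The ceiling of 34 is below the equilibrium price 55, so it binds.
At P = 34: Qd = 565 - 4·34 = 429 and Qs = 7·34 - 40 = 198.
Only 198 units reach the market. On the demand curve, the marginal buyer's willingness to pay at Q = 198 is (565 - 198)/4 = 91.75.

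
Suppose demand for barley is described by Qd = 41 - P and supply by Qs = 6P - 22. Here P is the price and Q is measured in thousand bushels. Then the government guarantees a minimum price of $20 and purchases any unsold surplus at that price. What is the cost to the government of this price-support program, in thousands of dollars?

1540

Setting quantity demanded equal to quantity supplied, 41 - P = 6P - 22, gives P* = 9 and Q* = 32.
The floor of 20 is above the equilibrium price 9, so it binds.
At P = 20: Qd = 41 - 20 = 21 and Qs = 6·20 - 22 = 98.
Surplus = Qs - Qd = 77.
Government expenditure = surplus × support price = 77 × 20 = 1540.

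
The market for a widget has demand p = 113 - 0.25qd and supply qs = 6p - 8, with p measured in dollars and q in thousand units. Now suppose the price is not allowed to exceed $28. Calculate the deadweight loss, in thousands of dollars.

Rearranging demand gives qd = 452 - 4p. Setting quantity demanded equal to quantity supplied, 452 - 4p = 6p - 8, gives p* = 46 and q* = 268.
Because the ceiling (28) lies below the market-clearing price, it is binding.
At p = 28: qd = 452 - 4·28 = 340 and qs = 6·28 - 8 = 160.
Quantity traded falls to 160. At q = 160 the demand price is (452 - 160)/4 = 73 and the supply price is (8 + 160)/6 = 28.
Deadweight loss = ½ · (73 - 28) · (268 - 160) = ½ · 45 · 108 = 2430.

2430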